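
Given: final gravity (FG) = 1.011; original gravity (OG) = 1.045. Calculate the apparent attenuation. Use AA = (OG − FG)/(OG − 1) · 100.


AA = (1.045 − 1.011)/(1.045 − 1) · 100

75.5556 %


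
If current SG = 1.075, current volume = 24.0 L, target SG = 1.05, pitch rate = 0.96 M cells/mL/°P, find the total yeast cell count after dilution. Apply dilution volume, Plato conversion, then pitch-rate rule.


V_w = V·((SG_c−1)/(SG_t−1)−1);  °P = 259 − 259/SG_t;  cells = rate·(V+V_w)·°P
V_w = 24.0·((1.075−1)/(1.05−1)−1) = 12.0000
V_final = 24.0 + 12.0000 = 36.0000
°P = 259 − 259/1.05 = 12.3333
cells = 0.96·36.0000·12.3333

426.2400 billion cells


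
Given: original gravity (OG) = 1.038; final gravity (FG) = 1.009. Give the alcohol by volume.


ABV = (OG − FG) · 131.25
ABV = (1.038 − 1.009) · 131.25

3.8063 % ABV


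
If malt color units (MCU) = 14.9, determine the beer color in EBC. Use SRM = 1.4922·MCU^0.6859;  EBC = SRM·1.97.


SRM = 1.4922·14.9^0.6859 = 9.5173
EBC = 9.5173·1.97

18.7492 EBC


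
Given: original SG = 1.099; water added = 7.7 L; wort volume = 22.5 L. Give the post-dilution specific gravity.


SG_new = 1 + (SG_old − 1)·V_old/(V_old + V_water)
pts = (1.099 − 1)·1000·22.5/(22.5 + 7.7) = 73.7583
SG_new = 1 + 73.7583/1000

1.0738


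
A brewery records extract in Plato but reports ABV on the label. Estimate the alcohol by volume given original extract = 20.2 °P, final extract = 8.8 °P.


SG = 259/(259 − P);  ABV = (OG − FG)·131.25
OG = 259/(259 − 20.2) = 1.0846
FG = 259/(259 − 8.8) = 1.0352
ABV = (1.0846 − 1.0352)·131.25

6.4861 % ABV


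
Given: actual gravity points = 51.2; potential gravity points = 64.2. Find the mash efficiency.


efficiency = actual / potential × 100
efficiency = 51.2 / 64.2 × 100

79.7508 %


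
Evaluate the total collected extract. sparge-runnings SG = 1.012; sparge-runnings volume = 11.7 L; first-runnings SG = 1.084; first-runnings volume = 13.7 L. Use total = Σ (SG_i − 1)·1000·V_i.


first = (1.084 − 1)·1000·13.7 = 1150.8000
sparge = (1.012 − 1)·1000·11.7 = 140.4000
total = 1150.8000 + 140.4000

1291.2000 gravity·L


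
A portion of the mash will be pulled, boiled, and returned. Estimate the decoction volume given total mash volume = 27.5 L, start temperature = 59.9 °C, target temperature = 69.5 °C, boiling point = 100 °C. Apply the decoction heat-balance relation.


V_dec = V_total·(T_target − T_start)/(T_boil − T_start)
V_dec = 27.5·(69.5 − 59.9)/(100 − 59.9)

6.5835 L


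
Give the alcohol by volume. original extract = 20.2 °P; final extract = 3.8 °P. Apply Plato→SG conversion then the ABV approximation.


SG = 259/(259 − P);  ABV = (OG − FG)·131.25
OG = 259/(259 − 20.2) = 1.0846
FG = 259/(259 − 3.8) = 1.0149
ABV = (1.0846 − 1.0149)·131.25

9.1480 % ABV


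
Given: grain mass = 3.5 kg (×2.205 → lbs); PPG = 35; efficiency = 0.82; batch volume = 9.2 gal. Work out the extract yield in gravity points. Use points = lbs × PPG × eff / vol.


lbs = 3.5 × 2.205 = 7.7175
points = 7.7175 × 35 × 0.82 / 9.2

24.0752 points


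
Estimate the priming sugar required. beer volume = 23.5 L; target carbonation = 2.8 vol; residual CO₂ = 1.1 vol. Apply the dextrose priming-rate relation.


sugar = (target − residual)·4.0·V
sugar = (2.8 − 1.1)·4.0·23.5

159.8000 g


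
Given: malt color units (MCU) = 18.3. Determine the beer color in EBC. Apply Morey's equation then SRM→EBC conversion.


SRM = 1.4922·MCU^0.6859;  EBC = SRM·1.97
SRM = 1.4922·18.3^0.6859 = 10.9583
EBC = 10.9583·1.97

21.5878 EBC


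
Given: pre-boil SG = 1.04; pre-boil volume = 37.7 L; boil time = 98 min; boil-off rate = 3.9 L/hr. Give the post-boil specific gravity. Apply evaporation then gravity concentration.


V_post = V_pre − rate·(t/60);  SG_post = 1 + (SG_pre−1)·V_pre/V_post
V_post = 37.7 − 3.9·(98/60) = 31.3300
SG_post = 1 + (1.04 − 1)·37.7/31.3300

1.0481


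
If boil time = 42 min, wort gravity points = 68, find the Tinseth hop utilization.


U = 1.65·0.000125^(GP/1000) · (1 − e^(−0.04·t))/4.15
bigness = 1.65·0.000125^(68/1000) = 0.8955
boil_factor = (1 − e^(−0.04·42))/4.15 = 0.1961
U = 0.8955 · 0.1961

0.1756


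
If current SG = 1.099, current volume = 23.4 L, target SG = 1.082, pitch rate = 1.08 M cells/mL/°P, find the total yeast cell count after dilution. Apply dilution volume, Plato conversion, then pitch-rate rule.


V_w = V·((SG_c−1)/(SG_t−1)−1);  °P = 259 − 259/SG_t;  cells = rate·(V+V_w)·°P
V_w = 23.4·((1.099−1)/(1.082−1)−1) = 4.8512
V_final = 23.4 + 4.8512 = 28.2512
°P = 259 − 259/1.082 = 19.6285
cells = 1.08·28.2512·19.6285

598.8903 billion cells


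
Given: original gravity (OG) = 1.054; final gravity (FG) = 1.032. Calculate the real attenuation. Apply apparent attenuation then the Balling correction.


AA = (OG−FG)/(OG−1)·100;  RA = AA·0.8192
AA = (1.054 − 1.032)/(1.054 − 1)·100 = 40.7407
RA = 40.7407·0.8192

33.3748 %


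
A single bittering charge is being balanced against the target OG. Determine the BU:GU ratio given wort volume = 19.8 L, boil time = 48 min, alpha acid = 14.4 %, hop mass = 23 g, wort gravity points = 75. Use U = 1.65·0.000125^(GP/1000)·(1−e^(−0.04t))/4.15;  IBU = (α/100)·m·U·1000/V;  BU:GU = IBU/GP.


U = 1.65·0.000125^(75/1000)·(1−e^(−0.04·48))/4.15 = 0.1729
IBU = (14.4/100)·23·0.1729·1000/19.8 = 28.9253
BU:GU = 28.9253/75

0.3857


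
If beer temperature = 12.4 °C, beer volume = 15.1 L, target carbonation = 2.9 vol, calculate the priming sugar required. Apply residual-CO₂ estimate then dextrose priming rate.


residual = 14.695·(0.01821 + 0.09011·e^(−0.04·T));  sugar = (target − residual)·4.0·V
residual = 14.695·(0.01821 + 0.09011·e^(−0.04·12.4)) = 1.0740
sugar = (2.9 − 1.0740)·4.0·15.1

110.2927 g


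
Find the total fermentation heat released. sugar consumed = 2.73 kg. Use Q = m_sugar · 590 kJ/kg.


Q = 2.73 · 590

1610.7000 kJ


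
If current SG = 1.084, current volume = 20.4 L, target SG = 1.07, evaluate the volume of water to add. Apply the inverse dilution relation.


V_water = V·((SG_curr − 1)/(SG_target − 1) − 1)
V_water = 20.4·((1.084 − 1)/(1.07 − 1) − 1)

4.0800 L


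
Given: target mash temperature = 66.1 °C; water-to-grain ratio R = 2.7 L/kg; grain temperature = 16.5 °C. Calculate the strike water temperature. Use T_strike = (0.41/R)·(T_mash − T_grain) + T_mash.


T_strike = (0.41/2.7)·(66.1 − 16.5) + 66.1

73.6319 °C


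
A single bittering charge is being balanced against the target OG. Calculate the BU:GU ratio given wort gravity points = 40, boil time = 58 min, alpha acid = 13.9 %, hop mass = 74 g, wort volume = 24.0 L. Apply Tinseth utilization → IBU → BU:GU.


U = 1.65·0.000125^(GP/1000)·(1−e^(−0.04t))/4.15;  IBU = (α/100)·m·U·1000/V;  BU:GU = IBU/GP
U = 1.65·0.000125^(40/1000)·(1−e^(−0.04·58))/4.15 = 0.2503
IBU = (13.9/100)·74·0.2503·1000/24.0 = 107.2562
BU:GU = 107.2562/40

2.6814


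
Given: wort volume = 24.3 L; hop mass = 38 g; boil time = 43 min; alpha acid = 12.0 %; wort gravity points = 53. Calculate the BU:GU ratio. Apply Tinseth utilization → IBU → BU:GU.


U = 1.65·0.000125^(GP/1000)·(1−e^(−0.04t))/4.15;  IBU = (α/100)·m·U·1000/V;  BU:GU = IBU/GP
U = 1.65·0.000125^(53/1000)·(1−e^(−0.04·43))/4.15 = 0.2027
IBU = (12.0/100)·38·0.2027·1000/24.3 = 38.0399
BU:GU = 38.0399/53

0.7177


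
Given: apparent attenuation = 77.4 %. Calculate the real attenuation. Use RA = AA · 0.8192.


RA = 77.4 · 0.8192

63.4061 %


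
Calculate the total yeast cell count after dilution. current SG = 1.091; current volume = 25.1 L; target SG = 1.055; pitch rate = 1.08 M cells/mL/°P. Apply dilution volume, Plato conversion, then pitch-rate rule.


V_w = V·((SG_c−1)/(SG_t−1)−1);  °P = 259 − 259/SG_t;  cells = rate·(V+V_w)·°P
V_w = 25.1·((1.091−1)/(1.055−1)−1) = 16.4291
V_final = 25.1 + 16.4291 = 41.5291
°P = 259 − 259/1.055 = 13.5024
cells = 1.08·41.5291·13.5024

605.6004 billion cells


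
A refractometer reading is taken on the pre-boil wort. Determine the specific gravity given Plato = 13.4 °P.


SG = 259/(259 − P)
SG = 259/(259 − 13.4)

1.0546


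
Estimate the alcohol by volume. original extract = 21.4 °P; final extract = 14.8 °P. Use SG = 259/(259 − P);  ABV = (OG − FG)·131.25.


OG = 259/(259 − 21.4) = 1.0901
FG = 259/(259 − 14.8) = 1.0606
ABV = (1.0901 − 1.0606)·131.25

3.8668 % ABV


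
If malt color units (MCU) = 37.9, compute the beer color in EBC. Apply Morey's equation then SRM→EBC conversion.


SRM = 1.4922·MCU^0.6859;  EBC = SRM·1.97
SRM = 1.4922·37.9^0.6859 = 18.0558
EBC = 18.0558·1.97

35.5698 EBC


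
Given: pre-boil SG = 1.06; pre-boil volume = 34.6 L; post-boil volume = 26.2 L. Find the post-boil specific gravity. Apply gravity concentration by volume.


SG_post = 1 + (SG_pre − 1)·V_pre/V_post
pts_pre = (1.06 − 1)·1000 = 60.0000
pts_post = 60.0000·34.6/26.2 = 79.2366
SG_post = 1 + 79.2366/1000

1.0792


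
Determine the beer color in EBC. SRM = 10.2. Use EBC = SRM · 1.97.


EBC = 10.2 · 1.97

20.0940 EBC


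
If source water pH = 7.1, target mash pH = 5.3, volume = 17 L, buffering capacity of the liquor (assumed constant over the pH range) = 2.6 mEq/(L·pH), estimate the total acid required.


acid = buffering capacity · (pH_source − pH_target) · V
acid = 2.6 · (7.1 − 5.3) · 17

79.5600 mEq


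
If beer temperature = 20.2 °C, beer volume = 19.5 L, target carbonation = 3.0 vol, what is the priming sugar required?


residual = 14.695·(0.01821 + 0.09011·e^(−0.04·T));  sugar = (target − residual)·4.0·V
residual = 14.695·(0.01821 + 0.09011·e^(−0.04·20.2)) = 0.8578
sugar = (3.0 − 0.8578)·4.0·19.5

167.0884 g


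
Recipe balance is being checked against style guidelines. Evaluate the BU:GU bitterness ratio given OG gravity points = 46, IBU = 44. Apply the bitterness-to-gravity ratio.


BU:GU = IBU / OG_points
BU:GU = 44 / 46

0.9565


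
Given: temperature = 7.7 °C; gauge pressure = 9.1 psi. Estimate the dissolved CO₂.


vols = (P + 14.695)·(0.01821 + 0.09011·e^(−0.04·T))
vols = (9.1 + 14.695)·(0.01821 + 0.09011·e^(−0.04·7.7))

2.0091 volumes


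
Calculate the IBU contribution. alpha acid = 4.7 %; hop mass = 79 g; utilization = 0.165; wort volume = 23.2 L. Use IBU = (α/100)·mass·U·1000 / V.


IBU = (4.7/100)·79·0.165·1000 / 23.2

26.4071 IBU


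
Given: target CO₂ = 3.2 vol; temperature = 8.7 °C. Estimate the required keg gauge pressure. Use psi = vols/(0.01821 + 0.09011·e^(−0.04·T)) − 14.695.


psi = 3.2/(0.01821 + 0.09011·e^(−0.04·8.7)) − 14.695

24.4073 psi


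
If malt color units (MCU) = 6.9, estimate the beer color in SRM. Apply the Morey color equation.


SRM = 1.4922 · MCU^0.6859
SRM = 1.4922 · 6.9^0.6859

5.6130 SRM


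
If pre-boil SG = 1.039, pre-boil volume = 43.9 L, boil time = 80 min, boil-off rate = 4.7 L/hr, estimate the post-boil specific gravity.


V_post = V_pre − rate·(t/60);  SG_post = 1 + (SG_pre−1)·V_pre/V_post
V_post = 43.9 − 4.7·(80/60) = 37.6333
SG_post = 1 + (1.039 − 1)·43.9/37.6333

1.0455


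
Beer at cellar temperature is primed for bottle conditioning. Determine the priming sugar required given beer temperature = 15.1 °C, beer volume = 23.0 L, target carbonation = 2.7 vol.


residual = 14.695·(0.01821 + 0.09011·e^(−0.04·T));  sugar = (target − residual)·4.0·V
residual = 14.695·(0.01821 + 0.09011·e^(−0.04·15.1)) = 0.9914
sugar = (2.7 − 0.9914)·4.0·23.0

157.1900 g


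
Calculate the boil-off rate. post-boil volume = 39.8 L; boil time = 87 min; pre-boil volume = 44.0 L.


rate = (V_pre − V_post) / (t_min/60)
rate = (44.0 − 39.8) / (87/60)

2.8966 L/hr


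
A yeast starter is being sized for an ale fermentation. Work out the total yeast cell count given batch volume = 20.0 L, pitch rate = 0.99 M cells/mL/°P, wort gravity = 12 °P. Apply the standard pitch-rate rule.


cells (billions) = rate · V_L · °P
cells = 0.99 · 20.0 · 12

237.6000 billion cells


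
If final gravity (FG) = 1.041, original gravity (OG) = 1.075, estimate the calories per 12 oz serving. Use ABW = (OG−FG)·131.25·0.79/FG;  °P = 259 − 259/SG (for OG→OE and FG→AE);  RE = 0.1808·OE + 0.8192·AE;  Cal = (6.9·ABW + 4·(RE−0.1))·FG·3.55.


ABW = (1.075 − 1.041)·131.25·0.79/1.041 = 3.3865
OE = 259 − 259/1.075 = 18.0698 °P
AE = 259 − 259/1.041 = 10.2008 °P
RE = 0.1808·18.0698 + 0.8192·10.2008 = 11.6235 °P
Cal = (6.9·3.3865 + 4·(11.6235−0.1))·1.041·3.55

256.6965 kcal


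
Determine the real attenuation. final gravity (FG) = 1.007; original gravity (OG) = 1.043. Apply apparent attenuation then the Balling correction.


AA = (OG−FG)/(OG−1)·100;  RA = AA·0.8192
AA = (1.043 − 1.007)/(1.043 − 1)·100 = 83.7209
RA = 83.7209·0.8192

68.5842 %


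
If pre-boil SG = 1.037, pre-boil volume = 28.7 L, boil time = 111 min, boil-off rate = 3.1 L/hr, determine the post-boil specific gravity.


V_post = V_pre − rate·(t/60);  SG_post = 1 + (SG_pre−1)·V_pre/V_post
V_post = 28.7 − 3.1·(111/60) = 22.9650
SG_post = 1 + (1.037 − 1)·28.7/22.9650

1.0462


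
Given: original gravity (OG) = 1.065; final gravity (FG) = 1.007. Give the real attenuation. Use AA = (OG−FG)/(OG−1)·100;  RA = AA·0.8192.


AA = (1.065 − 1.007)/(1.065 − 1)·100 = 89.2308
RA = 89.2308·0.8192

73.0978 %


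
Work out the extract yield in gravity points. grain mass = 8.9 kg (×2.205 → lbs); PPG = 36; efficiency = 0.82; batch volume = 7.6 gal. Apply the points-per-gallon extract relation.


points = lbs × PPG × eff / vol
lbs = 8.9 × 2.205 = 19.6245
points = 19.6245 × 36 × 0.82 / 7.6

76.2257 points


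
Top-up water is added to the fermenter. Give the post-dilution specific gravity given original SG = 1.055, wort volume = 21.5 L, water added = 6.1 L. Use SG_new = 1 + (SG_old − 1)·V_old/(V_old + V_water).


pts = (1.055 − 1)·1000·21.5/(21.5 + 6.1) = 42.8442
SG_new = 1 + 42.8442/1000

1.0428


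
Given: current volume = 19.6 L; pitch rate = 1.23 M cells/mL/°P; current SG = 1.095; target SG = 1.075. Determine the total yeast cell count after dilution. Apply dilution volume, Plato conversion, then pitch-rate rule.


V_w = V·((SG_c−1)/(SG_t−1)−1);  °P = 259 − 259/SG_t;  cells = rate·(V+V_w)·°P
V_w = 19.6·((1.095−1)/(1.075−1)−1) = 5.2267
V_final = 19.6 + 5.2267 = 24.8267
°P = 259 − 259/1.075 = 18.0698
cells = 1.23·24.8267·18.0698

551.7929 billion cells


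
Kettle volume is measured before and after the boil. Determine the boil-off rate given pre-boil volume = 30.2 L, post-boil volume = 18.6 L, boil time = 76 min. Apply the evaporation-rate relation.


rate = (V_pre − V_post) / (t_min/60)
rate = (30.2 − 18.6) / (76/60)

9.1579 L/hr


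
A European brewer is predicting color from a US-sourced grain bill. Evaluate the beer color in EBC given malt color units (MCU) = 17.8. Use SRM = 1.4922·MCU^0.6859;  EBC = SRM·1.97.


SRM = 1.4922·17.8^0.6859 = 10.7520
EBC = 10.7520·1.97

21.1815 EBC


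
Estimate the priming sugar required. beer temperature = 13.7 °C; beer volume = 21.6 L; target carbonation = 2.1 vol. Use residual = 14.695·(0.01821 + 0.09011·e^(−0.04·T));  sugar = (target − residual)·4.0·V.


residual = 14.695·(0.01821 + 0.09011·e^(−0.04·13.7)) = 1.0331
sugar = (2.1 − 1.0331)·4.0·21.6

92.1799 g


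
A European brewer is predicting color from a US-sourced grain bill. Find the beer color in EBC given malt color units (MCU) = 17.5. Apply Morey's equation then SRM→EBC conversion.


SRM = 1.4922·MCU^0.6859;  EBC = SRM·1.97
SRM = 1.4922·17.5^0.6859 = 10.6274
EBC = 10.6274·1.97

20.9360 EBC


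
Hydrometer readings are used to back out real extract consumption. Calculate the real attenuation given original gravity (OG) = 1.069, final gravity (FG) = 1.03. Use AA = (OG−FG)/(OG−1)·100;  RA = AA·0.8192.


AA = (1.069 − 1.03)/(1.069 − 1)·100 = 56.5217
RA = 56.5217·0.8192

46.3026 %


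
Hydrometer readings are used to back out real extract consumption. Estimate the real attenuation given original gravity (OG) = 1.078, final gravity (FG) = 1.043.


AA = (OG−FG)/(OG−1)·100;  RA = AA·0.8192
AA = (1.078 − 1.043)/(1.078 − 1)·100 = 44.8718
RA = 44.8718·0.8192

36.7590 %


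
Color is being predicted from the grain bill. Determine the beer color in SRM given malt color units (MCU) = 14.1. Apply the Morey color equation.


SRM = 1.4922 · MCU^0.6859
SRM = 1.4922 · 14.1^0.6859

9.1638 SRM


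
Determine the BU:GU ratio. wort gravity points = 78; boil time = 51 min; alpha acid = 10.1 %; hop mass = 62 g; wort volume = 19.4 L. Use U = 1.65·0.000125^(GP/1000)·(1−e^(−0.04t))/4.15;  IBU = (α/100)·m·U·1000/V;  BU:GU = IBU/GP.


U = 1.65·0.000125^(78/1000)·(1−e^(−0.04·51))/4.15 = 0.1716
IBU = (10.1/100)·62·0.1716·1000/19.4 = 55.3874
BU:GU = 55.3874/78

0.7101


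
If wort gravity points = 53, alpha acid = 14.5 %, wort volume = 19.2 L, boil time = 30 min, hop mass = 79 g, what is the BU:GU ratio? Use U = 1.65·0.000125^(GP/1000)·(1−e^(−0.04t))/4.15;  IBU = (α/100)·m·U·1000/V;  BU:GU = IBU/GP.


U = 1.65·0.000125^(53/1000)·(1−e^(−0.04·30))/4.15 = 0.1726
IBU = (14.5/100)·79·0.1726·1000/19.2 = 102.9491
BU:GU = 102.9491/53

1.9424


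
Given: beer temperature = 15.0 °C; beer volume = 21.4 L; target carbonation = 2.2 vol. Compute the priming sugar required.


residual = 14.695·(0.01821 + 0.09011·e^(−0.04·T));  sugar = (target − residual)·4.0·V
residual = 14.695·(0.01821 + 0.09011·e^(−0.04·15.0)) = 0.9943
sugar = (2.2 − 0.9943)·4.0·21.4

103.2067 g


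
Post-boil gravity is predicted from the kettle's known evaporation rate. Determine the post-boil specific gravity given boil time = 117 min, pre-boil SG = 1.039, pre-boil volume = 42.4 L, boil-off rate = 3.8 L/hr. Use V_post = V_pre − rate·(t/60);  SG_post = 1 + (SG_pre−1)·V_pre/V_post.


V_post = 42.4 − 3.8·(117/60) = 34.9900
SG_post = 1 + (1.039 − 1)·42.4/34.9900

1.0473


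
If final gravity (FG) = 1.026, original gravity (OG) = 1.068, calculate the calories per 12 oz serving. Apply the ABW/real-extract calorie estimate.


ABW = (OG−FG)·131.25·0.79/FG;  °P = 259 − 259/SG (for OG→OE and FG→AE);  RE = 0.1808·OE + 0.8192·AE;  Cal = (6.9·ABW + 4·(RE−0.1))·FG·3.55
ABW = (1.068 − 1.026)·131.25·0.79/1.026 = 4.2445
OE = 259 − 259/1.068 = 16.4906 °P
AE = 259 − 259/1.026 = 6.5634 °P
RE = 0.1808·16.4906 + 0.8192·6.5634 = 8.3582 °P
Cal = (6.9·4.2445 + 4·(8.3582−0.1))·1.026·3.55

226.9881 kcal


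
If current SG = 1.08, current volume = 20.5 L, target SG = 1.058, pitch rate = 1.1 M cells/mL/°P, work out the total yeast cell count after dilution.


V_w = V·((SG_c−1)/(SG_t−1)−1);  °P = 259 − 259/SG_t;  cells = rate·(V+V_w)·°P
V_w = 20.5·((1.08−1)/(1.058−1)−1) = 7.7759
V_final = 20.5 + 7.7759 = 28.2759
°P = 259 − 259/1.058 = 14.1985
cells = 1.1·28.2759·14.1985

441.6219 billion cells


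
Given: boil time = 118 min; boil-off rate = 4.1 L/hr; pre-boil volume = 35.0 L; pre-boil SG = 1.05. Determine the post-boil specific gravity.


V_post = V_pre − rate·(t/60);  SG_post = 1 + (SG_pre−1)·V_pre/V_post
V_post = 35.0 − 4.1·(118/60) = 26.9367
SG_post = 1 + (1.05 − 1)·35.0/26.9367

1.0650


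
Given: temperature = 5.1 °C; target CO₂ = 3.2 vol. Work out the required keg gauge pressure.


psi = vols/(0.01821 + 0.09011·e^(−0.04·T)) − 14.695
psi = 3.2/(0.01821 + 0.09011·e^(−0.04·5.1)) − 14.695

20.2047 psi


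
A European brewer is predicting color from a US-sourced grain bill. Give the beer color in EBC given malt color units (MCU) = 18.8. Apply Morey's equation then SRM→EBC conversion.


SRM = 1.4922·MCU^0.6859;  EBC = SRM·1.97
SRM = 1.4922·18.8^0.6859 = 11.1628
EBC = 11.1628·1.97

21.9907 EBC


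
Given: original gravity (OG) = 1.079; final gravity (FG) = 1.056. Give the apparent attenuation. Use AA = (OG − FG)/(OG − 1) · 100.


AA = (1.079 − 1.056)/(1.079 − 1) · 100

29.1139 %


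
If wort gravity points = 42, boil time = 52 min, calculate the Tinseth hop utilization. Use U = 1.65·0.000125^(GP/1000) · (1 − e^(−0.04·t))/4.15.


bigness = 1.65·0.000125^(42/1000) = 1.1312
boil_factor = (1 − e^(−0.04·52))/4.15 = 0.2109
U = 1.1312 · 0.2109

0.2385


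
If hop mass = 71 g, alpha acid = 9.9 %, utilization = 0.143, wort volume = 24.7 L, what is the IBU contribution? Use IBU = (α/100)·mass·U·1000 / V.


IBU = (9.9/100)·71·0.143·1000 / 24.7

40.6942 IBU


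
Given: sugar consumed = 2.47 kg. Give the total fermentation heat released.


Q = m_sugar · 590 kJ/kg
Q = 2.47 · 590

1457.3000 kJ


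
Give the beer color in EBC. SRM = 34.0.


EBC = SRM · 1.97
EBC = 34.0 · 1.97

66.9800 EBC


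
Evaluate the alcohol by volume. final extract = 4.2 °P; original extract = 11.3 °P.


SG = 259/(259 − P);  ABV = (OG − FG)·131.25
OG = 259/(259 − 11.3) = 1.0456
FG = 259/(259 − 4.2) = 1.0165
ABV = (1.0456 − 1.0165)·131.25

3.8241 % ABV


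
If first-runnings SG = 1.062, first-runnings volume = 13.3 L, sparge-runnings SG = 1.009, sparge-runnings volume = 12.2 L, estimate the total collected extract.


total = Σ (SG_i − 1)·1000·V_i
first = (1.062 − 1)·1000·13.3 = 824.6000
sparge = (1.009 − 1)·1000·12.2 = 109.8000
total = 824.6000 + 109.8000

934.4000 gravity·L


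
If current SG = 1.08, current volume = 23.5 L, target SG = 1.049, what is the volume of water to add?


V_water = V·((SG_curr − 1)/(SG_target − 1) − 1)
V_water = 23.5·((1.08 − 1)/(1.049 − 1) − 1)

14.8673 L


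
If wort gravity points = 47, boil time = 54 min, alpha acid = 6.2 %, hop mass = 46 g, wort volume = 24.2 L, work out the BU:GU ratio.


U = 1.65·0.000125^(GP/1000)·(1−e^(−0.04t))/4.15;  IBU = (α/100)·m·U·1000/V;  BU:GU = IBU/GP
U = 1.65·0.000125^(47/1000)·(1−e^(−0.04·54))/4.15 = 0.2306
IBU = (6.2/100)·46·0.2306·1000/24.2 = 27.1712
BU:GU = 27.1712/47

0.5781


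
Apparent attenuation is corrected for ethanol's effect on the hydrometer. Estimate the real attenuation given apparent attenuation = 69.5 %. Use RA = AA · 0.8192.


RA = 69.5 · 0.8192

56.9344 %


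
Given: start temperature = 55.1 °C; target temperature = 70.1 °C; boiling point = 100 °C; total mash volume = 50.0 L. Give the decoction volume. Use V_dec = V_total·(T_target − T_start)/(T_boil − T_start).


V_dec = 50.0·(70.1 − 55.1)/(100 − 55.1)

16.7038 L


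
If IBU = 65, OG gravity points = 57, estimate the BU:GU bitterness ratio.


BU:GU = IBU / OG_points
BU:GU = 65 / 57

1.1404


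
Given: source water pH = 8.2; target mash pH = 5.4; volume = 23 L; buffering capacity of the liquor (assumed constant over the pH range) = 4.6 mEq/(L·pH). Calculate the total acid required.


acid = buffering capacity · (pH_source − pH_target) · V
acid = 4.6 · (8.2 − 5.4) · 23

296.2400 mEq


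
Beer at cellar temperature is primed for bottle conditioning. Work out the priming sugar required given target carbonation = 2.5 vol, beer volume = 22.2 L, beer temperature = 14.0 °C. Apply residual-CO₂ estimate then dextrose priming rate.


residual = 14.695·(0.01821 + 0.09011·e^(−0.04·T));  sugar = (target − residual)·4.0·V
residual = 14.695·(0.01821 + 0.09011·e^(−0.04·14.0)) = 1.0240
sugar = (2.5 − 1.0240)·4.0·22.2

131.0713 g


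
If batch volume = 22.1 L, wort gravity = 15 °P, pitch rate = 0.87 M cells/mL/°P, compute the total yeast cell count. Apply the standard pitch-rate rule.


cells (billions) = rate · V_L · °P
cells = 0.87 · 22.1 · 15

288.4050 billion cells


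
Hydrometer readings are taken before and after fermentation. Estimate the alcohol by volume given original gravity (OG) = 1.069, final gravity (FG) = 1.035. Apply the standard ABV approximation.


ABV = (OG − FG) · 131.25
ABV = (1.069 − 1.035) · 131.25

4.4625 % ABV


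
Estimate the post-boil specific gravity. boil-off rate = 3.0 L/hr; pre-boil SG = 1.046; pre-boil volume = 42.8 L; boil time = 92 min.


V_post = V_pre − rate·(t/60);  SG_post = 1 + (SG_pre−1)·V_pre/V_post
V_post = 42.8 − 3.0·(92/60) = 38.2000
SG_post = 1 + (1.046 − 1)·42.8/38.2000

1.0515


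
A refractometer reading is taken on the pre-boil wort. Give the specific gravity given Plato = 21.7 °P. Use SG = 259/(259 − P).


SG = 259/(259 − 21.7)

1.0914


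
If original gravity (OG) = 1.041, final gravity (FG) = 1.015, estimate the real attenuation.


AA = (OG−FG)/(OG−1)·100;  RA = AA·0.8192
AA = (1.041 − 1.015)/(1.041 − 1)·100 = 63.4146
RA = 63.4146·0.8192

51.9493 %


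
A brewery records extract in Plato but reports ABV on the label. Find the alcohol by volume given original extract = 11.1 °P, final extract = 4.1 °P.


SG = 259/(259 − P);  ABV = (OG − FG)·131.25
OG = 259/(259 − 11.1) = 1.0448
FG = 259/(259 − 4.1) = 1.0161
ABV = (1.0448 − 1.0161)·131.25

3.7657 % ABV


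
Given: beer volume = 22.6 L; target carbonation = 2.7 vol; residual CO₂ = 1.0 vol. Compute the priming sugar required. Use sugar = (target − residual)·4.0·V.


sugar = (2.7 − 1.0)·4.0·22.6

153.6800 g


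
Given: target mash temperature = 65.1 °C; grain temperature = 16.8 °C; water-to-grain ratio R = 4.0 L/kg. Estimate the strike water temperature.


T_strike = (0.41/R)·(T_mash − T_grain) + T_mash
T_strike = (0.41/4.0)·(65.1 − 16.8) + 65.1

70.0507 °C


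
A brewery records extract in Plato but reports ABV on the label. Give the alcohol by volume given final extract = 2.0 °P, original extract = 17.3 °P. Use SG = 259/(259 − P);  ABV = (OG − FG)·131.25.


OG = 259/(259 − 17.3) = 1.0716
FG = 259/(259 − 2.0) = 1.0078
ABV = (1.0716 − 1.0078)·131.25

8.3730 % ABV


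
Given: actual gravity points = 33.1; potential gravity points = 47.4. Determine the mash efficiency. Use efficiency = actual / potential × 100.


efficiency = 33.1 / 47.4 × 100

69.8312 %


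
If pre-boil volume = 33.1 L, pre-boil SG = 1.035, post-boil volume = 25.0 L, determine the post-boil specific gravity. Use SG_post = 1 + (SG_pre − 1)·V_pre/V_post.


pts_pre = (1.035 − 1)·1000 = 35.0000
pts_post = 35.0000·33.1/25.0 = 46.3400
SG_post = 1 + 46.3400/1000

1.0463


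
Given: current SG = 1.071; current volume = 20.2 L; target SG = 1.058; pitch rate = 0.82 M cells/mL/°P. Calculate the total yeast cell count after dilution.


V_w = V·((SG_c−1)/(SG_t−1)−1);  °P = 259 − 259/SG_t;  cells = rate·(V+V_w)·°P
V_w = 20.2·((1.071−1)/(1.058−1)−1) = 4.5276
V_final = 20.2 + 4.5276 = 24.7276
°P = 259 − 259/1.058 = 14.1985
cells = 0.82·24.7276·14.1985

287.8973 billion cells


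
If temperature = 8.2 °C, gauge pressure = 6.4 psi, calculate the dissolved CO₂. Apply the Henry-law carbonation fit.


vols = (P + 14.695)·(0.01821 + 0.09011·e^(−0.04·T))
vols = (6.4 + 14.695)·(0.01821 + 0.09011·e^(−0.04·8.2))

1.7535 volumes


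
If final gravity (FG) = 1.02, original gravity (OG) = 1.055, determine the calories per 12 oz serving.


ABW = (OG−FG)·131.25·0.79/FG;  °P = 259 − 259/SG (for OG→OE and FG→AE);  RE = 0.1808·OE + 0.8192·AE;  Cal = (6.9·ABW + 4·(RE−0.1))·FG·3.55
ABW = (1.055 − 1.02)·131.25·0.79/1.02 = 3.5579
OE = 259 − 259/1.055 = 13.5024 °P
AE = 259 − 259/1.02 = 5.0784 °P
RE = 0.1808·13.5024 + 0.8192·5.0784 = 6.6015 °P
Cal = (6.9·3.5579 + 4·(6.6015−0.1))·1.02·3.55

183.0613 kcal


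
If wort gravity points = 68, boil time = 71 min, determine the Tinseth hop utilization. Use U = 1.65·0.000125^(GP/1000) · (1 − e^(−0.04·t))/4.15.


bigness = 1.65·0.000125^(68/1000) = 0.8955
boil_factor = (1 − e^(−0.04·71))/4.15 = 0.2269
U = 0.8955 · 0.2269

0.2032


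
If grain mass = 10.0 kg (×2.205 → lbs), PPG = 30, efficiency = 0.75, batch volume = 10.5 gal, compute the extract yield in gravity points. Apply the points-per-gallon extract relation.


points = lbs × PPG × eff / vol
lbs = 10.0 × 2.205 = 22.0500
points = 22.0500 × 30 × 0.75 / 10.5

47.2500 points


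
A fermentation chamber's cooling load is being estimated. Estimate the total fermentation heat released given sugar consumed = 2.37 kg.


Q = m_sugar · 590 kJ/kg
Q = 2.37 · 590

1398.3000 kJ


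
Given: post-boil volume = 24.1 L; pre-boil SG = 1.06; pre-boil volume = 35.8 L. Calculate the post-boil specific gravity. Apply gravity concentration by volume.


SG_post = 1 + (SG_pre − 1)·V_pre/V_post
pts_pre = (1.06 − 1)·1000 = 60.0000
pts_post = 60.0000·35.8/24.1 = 89.1286
SG_post = 1 + 89.1286/1000

1.0891


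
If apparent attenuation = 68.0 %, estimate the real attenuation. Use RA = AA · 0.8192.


RA = 68.0 · 0.8192

55.7056 %


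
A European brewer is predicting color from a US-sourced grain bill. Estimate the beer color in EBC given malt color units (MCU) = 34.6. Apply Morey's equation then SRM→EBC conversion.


SRM = 1.4922·MCU^0.6859;  EBC = SRM·1.97
SRM = 1.4922·34.6^0.6859 = 16.9621
EBC = 16.9621·1.97

33.4153 EBC


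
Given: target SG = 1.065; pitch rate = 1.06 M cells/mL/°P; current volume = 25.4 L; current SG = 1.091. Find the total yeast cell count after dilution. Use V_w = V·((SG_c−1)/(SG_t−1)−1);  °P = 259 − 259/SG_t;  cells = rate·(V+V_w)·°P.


V_w = 25.4·((1.091−1)/(1.065−1)−1) = 10.1600
V_final = 25.4 + 10.1600 = 35.5600
°P = 259 − 259/1.065 = 15.8075
cells = 1.06·35.5600·15.8075

595.8420 billion cells


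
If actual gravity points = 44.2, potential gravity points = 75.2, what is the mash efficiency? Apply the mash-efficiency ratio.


efficiency = actual / potential × 100
efficiency = 44.2 / 75.2 × 100

58.7766 %


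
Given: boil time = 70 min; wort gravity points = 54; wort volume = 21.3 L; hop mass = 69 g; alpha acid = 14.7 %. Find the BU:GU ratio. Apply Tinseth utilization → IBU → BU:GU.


U = 1.65·0.000125^(GP/1000)·(1−e^(−0.04t))/4.15;  IBU = (α/100)·m·U·1000/V;  BU:GU = IBU/GP
U = 1.65·0.000125^(54/1000)·(1−e^(−0.04·70))/4.15 = 0.2298
IBU = (14.7/100)·69·0.2298·1000/21.3 = 109.4484
BU:GU = 109.4484/54

2.0268


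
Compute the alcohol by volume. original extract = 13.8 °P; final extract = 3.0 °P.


SG = 259/(259 − P);  ABV = (OG − FG)·131.25
OG = 259/(259 − 13.8) = 1.0563
FG = 259/(259 − 3.0) = 1.0117
ABV = (1.0563 − 1.0117)·131.25

5.8487 % ABV


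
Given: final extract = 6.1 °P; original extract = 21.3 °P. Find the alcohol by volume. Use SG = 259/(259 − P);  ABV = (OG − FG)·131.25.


OG = 259/(259 − 21.3) = 1.0896
FG = 259/(259 − 6.1) = 1.0241
ABV = (1.0896 − 1.0241)·131.25

8.5954 % ABV


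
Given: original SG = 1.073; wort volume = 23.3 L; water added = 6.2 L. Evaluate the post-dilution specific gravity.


SG_new = 1 + (SG_old − 1)·V_old/(V_old + V_water)
pts = (1.073 − 1)·1000·23.3/(23.3 + 6.2) = 57.6576
SG_new = 1 + 57.6576/1000

1.0577


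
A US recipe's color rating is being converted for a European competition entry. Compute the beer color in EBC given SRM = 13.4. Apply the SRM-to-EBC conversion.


EBC = SRM · 1.97
EBC = 13.4 · 1.97

26.3980 EBC


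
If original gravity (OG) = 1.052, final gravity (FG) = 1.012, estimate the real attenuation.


AA = (OG−FG)/(OG−1)·100;  RA = AA·0.8192
AA = (1.052 − 1.012)/(1.052 − 1)·100 = 76.9231
RA = 76.9231·0.8192

63.0154 %


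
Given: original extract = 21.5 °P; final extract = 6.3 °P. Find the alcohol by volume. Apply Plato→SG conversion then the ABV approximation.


SG = 259/(259 − P);  ABV = (OG − FG)·131.25
OG = 259/(259 − 21.5) = 1.0905
FG = 259/(259 − 6.3) = 1.0249
ABV = (1.0905 − 1.0249)·131.25

8.6094 % ABV


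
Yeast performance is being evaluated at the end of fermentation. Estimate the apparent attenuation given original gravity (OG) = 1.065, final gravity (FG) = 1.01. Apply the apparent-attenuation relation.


AA = (OG − FG)/(OG − 1) · 100
AA = (1.065 − 1.01)/(1.065 − 1) · 100

84.6154 %


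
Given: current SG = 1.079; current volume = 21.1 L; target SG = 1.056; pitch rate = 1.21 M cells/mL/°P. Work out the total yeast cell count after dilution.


V_w = V·((SG_c−1)/(SG_t−1)−1);  °P = 259 − 259/SG_t;  cells = rate·(V+V_w)·°P
V_w = 21.1·((1.079−1)/(1.056−1)−1) = 8.6661
V_final = 21.1 + 8.6661 = 29.7661
°P = 259 − 259/1.056 = 13.7348
cells = 1.21·29.7661·13.7348

494.6873 billion cells


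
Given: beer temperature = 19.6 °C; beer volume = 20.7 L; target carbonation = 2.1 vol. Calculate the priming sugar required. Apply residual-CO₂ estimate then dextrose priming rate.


residual = 14.695·(0.01821 + 0.09011·e^(−0.04·T));  sugar = (target − residual)·4.0·V
residual = 14.695·(0.01821 + 0.09011·e^(−0.04·19.6)) = 0.8722
sugar = (2.1 − 0.8722)·4.0·20.7

101.6636 g


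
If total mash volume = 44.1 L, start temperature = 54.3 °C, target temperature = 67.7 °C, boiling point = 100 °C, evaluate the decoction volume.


V_dec = V_total·(T_target − T_start)/(T_boil − T_start)
V_dec = 44.1·(67.7 − 54.3)/(100 − 54.3)

12.9309 L


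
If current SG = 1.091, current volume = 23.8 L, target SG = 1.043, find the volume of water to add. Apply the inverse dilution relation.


V_water = V·((SG_curr − 1)/(SG_target − 1) − 1)
V_water = 23.8·((1.091 − 1)/(1.043 − 1) − 1)

26.5674 L


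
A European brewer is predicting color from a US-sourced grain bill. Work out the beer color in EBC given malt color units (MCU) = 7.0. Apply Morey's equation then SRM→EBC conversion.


SRM = 1.4922·MCU^0.6859;  EBC = SRM·1.97
SRM = 1.4922·7.0^0.6859 = 5.6687
EBC = 5.6687·1.97

11.1672 EBC


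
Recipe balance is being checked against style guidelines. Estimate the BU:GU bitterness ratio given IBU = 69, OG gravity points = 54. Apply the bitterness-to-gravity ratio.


BU:GU = IBU / OG_points
BU:GU = 69 / 54

1.2778


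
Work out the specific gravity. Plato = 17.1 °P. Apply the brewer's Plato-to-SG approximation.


SG = 259/(259 − P)
SG = 259/(259 − 17.1)

1.0707


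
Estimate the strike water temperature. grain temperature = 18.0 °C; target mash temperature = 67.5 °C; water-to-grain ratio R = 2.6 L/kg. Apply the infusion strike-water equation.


T_strike = (0.41/R)·(T_mash − T_grain) + T_mash
T_strike = (0.41/2.6)·(67.5 − 18.0) + 67.5

75.3058 °C


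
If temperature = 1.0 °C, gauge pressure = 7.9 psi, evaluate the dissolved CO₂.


vols = (P + 14.695)·(0.01821 + 0.09011·e^(−0.04·T))
vols = (7.9 + 14.695)·(0.01821 + 0.09011·e^(−0.04·1.0))

2.3677 volumes


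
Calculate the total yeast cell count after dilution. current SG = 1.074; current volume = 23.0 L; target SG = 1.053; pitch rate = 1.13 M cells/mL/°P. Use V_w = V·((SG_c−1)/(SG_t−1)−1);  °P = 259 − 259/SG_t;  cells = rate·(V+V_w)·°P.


V_w = 23.0·((1.074−1)/(1.053−1)−1) = 9.1132
V_final = 23.0 + 9.1132 = 32.1132
°P = 259 − 259/1.053 = 13.0361
cells = 1.13·32.1132·13.0361

473.0526 billion cells


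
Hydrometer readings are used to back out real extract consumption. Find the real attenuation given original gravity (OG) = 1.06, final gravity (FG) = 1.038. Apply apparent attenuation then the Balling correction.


AA = (OG−FG)/(OG−1)·100;  RA = AA·0.8192
AA = (1.06 − 1.038)/(1.06 − 1)·100 = 36.6667
RA = 36.6667·0.8192

30.0373 %


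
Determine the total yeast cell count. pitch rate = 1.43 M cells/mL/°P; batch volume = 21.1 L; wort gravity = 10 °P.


cells (billions) = rate · V_L · °P
cells = 1.43 · 21.1 · 10

301.7300 billion cells


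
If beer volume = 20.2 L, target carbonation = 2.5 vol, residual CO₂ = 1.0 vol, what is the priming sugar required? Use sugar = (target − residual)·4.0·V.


sugar = (2.5 − 1.0)·4.0·20.2

121.2000 g


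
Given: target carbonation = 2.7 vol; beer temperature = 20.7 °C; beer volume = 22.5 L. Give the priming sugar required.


residual = 14.695·(0.01821 + 0.09011·e^(−0.04·T));  sugar = (target − residual)·4.0·V
residual = 14.695·(0.01821 + 0.09011·e^(−0.04·20.7)) = 0.8462
sugar = (2.7 − 0.8462)·4.0·22.5

166.8462 g


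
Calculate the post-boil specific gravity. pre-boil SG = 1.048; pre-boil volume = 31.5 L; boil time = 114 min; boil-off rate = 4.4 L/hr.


V_post = V_pre − rate·(t/60);  SG_post = 1 + (SG_pre−1)·V_pre/V_post
V_post = 31.5 − 4.4·(114/60) = 23.1400
SG_post = 1 + (1.048 − 1)·31.5/23.1400

1.0653


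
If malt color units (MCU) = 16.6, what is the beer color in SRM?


SRM = 1.4922 · MCU^0.6859
SRM = 1.4922 · 16.6^0.6859

10.2494 SRM


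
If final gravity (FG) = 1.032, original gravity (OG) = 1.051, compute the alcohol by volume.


ABV = (OG − FG) · 131.25
ABV = (1.051 − 1.032) · 131.25

2.4937 % ABV


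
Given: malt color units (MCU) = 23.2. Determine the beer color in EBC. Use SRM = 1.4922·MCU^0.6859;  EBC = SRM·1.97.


SRM = 1.4922·23.2^0.6859 = 12.8948
EBC = 12.8948·1.97

25.4028 EBC


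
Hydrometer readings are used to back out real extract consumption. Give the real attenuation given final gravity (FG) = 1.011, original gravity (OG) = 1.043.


AA = (OG−FG)/(OG−1)·100;  RA = AA·0.8192
AA = (1.043 − 1.011)/(1.043 − 1)·100 = 74.4186
RA = 74.4186·0.8192

60.9637 %


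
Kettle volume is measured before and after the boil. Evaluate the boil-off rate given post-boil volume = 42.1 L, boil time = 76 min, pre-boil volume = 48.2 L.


rate = (V_pre − V_post) / (t_min/60)
rate = (48.2 − 42.1) / (76/60)

4.8158 L/hr


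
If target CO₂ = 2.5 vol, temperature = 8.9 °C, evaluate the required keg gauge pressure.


psi = vols/(0.01821 + 0.09011·e^(−0.04·T)) − 14.695
psi = 2.5/(0.01821 + 0.09011·e^(−0.04·8.9)) − 14.695

16.0441 psi


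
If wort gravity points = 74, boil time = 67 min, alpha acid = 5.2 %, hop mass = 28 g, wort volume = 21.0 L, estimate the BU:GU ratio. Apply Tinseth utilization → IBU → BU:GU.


U = 1.65·0.000125^(GP/1000)·(1−e^(−0.04t))/4.15;  IBU = (α/100)·m·U·1000/V;  BU:GU = IBU/GP
U = 1.65·0.000125^(74/1000)·(1−e^(−0.04·67))/4.15 = 0.1904
IBU = (5.2/100)·28·0.1904·1000/21.0 = 13.2039
BU:GU = 13.2039/74

0.1784


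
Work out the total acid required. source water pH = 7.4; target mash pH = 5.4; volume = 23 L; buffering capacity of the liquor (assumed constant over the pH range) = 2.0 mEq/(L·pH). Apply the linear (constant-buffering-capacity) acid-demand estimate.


acid = buffering capacity · (pH_source − pH_target) · V
acid = 2.0 · (7.4 − 5.4) · 23

92.0000 mEq


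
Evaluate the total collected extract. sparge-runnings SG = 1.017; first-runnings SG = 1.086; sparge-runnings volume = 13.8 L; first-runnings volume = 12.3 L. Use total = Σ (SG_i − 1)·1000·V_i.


first = (1.086 − 1)·1000·12.3 = 1057.8000
sparge = (1.017 − 1)·1000·13.8 = 234.6000
total = 1057.8000 + 234.6000

1292.4000 gravity·L


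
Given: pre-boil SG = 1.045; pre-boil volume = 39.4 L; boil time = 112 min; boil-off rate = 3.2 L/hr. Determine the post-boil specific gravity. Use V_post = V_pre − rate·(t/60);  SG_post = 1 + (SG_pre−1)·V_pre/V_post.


V_post = 39.4 − 3.2·(112/60) = 33.4267
SG_post = 1 + (1.045 − 1)·39.4/33.4267

1.0530


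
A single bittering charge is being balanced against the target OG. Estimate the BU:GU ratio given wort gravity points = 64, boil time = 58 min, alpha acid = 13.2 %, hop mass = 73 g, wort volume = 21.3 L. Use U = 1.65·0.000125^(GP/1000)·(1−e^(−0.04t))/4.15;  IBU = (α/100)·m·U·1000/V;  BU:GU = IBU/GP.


U = 1.65·0.000125^(64/1000)·(1−e^(−0.04·58))/4.15 = 0.2017
IBU = (13.2/100)·73·0.2017·1000/21.3 = 91.2494
BU:GU = 91.2494/64

1.4258
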